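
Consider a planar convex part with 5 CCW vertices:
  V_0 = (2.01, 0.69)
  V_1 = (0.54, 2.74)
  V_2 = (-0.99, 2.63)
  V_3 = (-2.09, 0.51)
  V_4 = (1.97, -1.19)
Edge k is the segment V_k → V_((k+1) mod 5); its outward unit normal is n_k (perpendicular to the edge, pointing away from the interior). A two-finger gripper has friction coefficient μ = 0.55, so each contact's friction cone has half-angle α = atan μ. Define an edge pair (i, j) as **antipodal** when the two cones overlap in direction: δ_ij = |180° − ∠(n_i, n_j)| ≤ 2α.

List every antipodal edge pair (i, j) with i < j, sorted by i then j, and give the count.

α = atan 0.55 = 28.81°;  2α = 57.62°
n_0 = (+0.8127, +0.5827)
n_1 = (-0.0717, +0.9974)
n_2 = (-0.8876, +0.4606)
n_3 = (-0.3862, -0.9224)
n_4 = (+0.9998, -0.0213)
  (0,1): δ = 121.53°  ·
  (0,2): δ = 63.07°  ·
  (0,3): δ = 31.64°  ✓
  (0,4): δ = 143.14°  ·
  (1,2): δ = 121.54°  ·
  (1,3): δ = 26.83°  ✓
  (1,4): δ = 84.67°  ·
  (2,3): δ = 85.30°  ·
  (2,4): δ = 26.20°  ✓
  (3,4): δ = 68.50°  ·
antipodal pairs: 3

count = 3; pairs: (0,3), (1,3), (2,4)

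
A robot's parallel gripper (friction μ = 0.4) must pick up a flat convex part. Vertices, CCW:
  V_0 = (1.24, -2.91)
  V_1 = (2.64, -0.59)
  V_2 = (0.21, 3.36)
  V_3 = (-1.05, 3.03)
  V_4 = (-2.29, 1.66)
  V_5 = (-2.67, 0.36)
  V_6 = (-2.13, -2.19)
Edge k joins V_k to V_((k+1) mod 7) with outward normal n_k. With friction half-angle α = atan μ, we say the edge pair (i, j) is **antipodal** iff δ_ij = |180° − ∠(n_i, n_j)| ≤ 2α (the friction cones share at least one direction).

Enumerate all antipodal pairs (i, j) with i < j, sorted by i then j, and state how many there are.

count = 5; pairs: (0,3), (0,4), (0,5), (1,5), (2,6)

α = atan 0.4 = 21.80°;  2α = 43.60°
n_0 = (+0.8562, -0.5167)
n_1 = (+0.8517, +0.5240)
n_2 = (-0.2534, +0.9674)
n_3 = (-0.7414, +0.6711)
n_4 = (-0.9598, +0.2806)
n_5 = (-0.9783, -0.2072)
n_6 = (-0.2089, -0.9779)
  (0,1): δ = 117.29°  ·
  (0,2): δ = 44.21°  ·
  (0,3): δ = 11.04°  ✓
  (0,4): δ = 14.81°  ✓
  (0,5): δ = 43.07°  ✓
  (0,6): δ = 109.05°  ·
  (1,2): δ = 106.92°  ·
  (1,3): δ = 73.75°  ·
  (1,4): δ = 47.89°  ·
  (1,5): δ = 19.64°  ✓
  (1,6): δ = 46.34°  ·
  (2,3): δ = 146.82°  ·
  (2,4): δ = 120.97°  ·
  (2,5): δ = 92.72°  ·
  (2,6): δ = 26.74°  ✓
  (3,4): δ = 154.15°  ·
  (3,5): δ = 125.89°  ·
  (3,6): δ = 59.91°  ·
  (4,5): δ = 151.75°  ·
  (4,6): δ = 85.77°  ·
  (5,6): δ = 114.02°  ·
antipodal pairs: 5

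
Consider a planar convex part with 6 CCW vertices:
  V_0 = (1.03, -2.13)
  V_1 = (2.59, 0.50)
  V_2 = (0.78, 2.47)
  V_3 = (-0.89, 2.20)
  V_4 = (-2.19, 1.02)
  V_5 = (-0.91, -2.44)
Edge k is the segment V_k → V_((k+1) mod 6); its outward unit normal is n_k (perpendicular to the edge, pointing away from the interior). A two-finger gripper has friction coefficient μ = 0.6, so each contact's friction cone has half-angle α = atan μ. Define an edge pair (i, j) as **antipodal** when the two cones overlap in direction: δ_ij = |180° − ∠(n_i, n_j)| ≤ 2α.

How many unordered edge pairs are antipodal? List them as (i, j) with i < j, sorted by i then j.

α = atan 0.6 = 30.96°;  2α = 61.93°
n_0 = (+0.8601, -0.5102)
n_1 = (+0.7364, +0.6766)
n_2 = (-0.1596, +0.9872)
n_3 = (-0.6721, +0.7405)
n_4 = (-0.9379, -0.3470)
n_5 = (+0.1578, -0.9875)
  (0,1): δ = 106.75°  ·
  (0,2): δ = 50.14°  ✓
  (0,3): δ = 17.10°  ✓
  (0,4): δ = 50.98°  ✓
  (0,5): δ = 129.75°  ·
  (1,2): δ = 123.39°  ·
  (1,3): δ = 90.35°  ·
  (1,4): δ = 22.27°  ✓
  (1,5): δ = 56.50°  ✓
  (2,3): δ = 146.95°  ·
  (2,4): δ = 78.88°  ·
  (2,5): δ = 0.11°  ✓
  (3,4): δ = 111.93°  ·
  (3,5): δ = 33.15°  ✓
  (4,5): δ = 101.22°  ·
antipodal pairs: 7

count = 7; pairs: (0,2), (0,3), (0,4), (1,4), (1,5), (2,5), (3,5)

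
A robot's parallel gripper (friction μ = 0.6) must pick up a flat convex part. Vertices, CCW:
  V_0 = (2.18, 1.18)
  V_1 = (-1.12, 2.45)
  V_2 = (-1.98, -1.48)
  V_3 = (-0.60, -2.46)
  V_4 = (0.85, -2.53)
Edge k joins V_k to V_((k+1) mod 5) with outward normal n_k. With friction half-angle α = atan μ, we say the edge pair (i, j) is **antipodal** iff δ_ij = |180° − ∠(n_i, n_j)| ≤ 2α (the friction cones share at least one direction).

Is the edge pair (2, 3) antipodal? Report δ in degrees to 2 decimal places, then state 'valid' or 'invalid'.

δ = 147.38°, invalid

α = atan 0.6 = 30.96°;  2α = 61.93°
edge 2: e_2 = (+1.38, -0.98);  n_2 = (-0.5790, -0.8153)
edge 3: e_3 = (+1.45, -0.07);  n_3 = (-0.0482, -0.9988)
∠(n_2, n_3) = 32.62°
δ = |180° − 32.62°| = 147.38°
147.38° > 2α = 61.93°  →  invalid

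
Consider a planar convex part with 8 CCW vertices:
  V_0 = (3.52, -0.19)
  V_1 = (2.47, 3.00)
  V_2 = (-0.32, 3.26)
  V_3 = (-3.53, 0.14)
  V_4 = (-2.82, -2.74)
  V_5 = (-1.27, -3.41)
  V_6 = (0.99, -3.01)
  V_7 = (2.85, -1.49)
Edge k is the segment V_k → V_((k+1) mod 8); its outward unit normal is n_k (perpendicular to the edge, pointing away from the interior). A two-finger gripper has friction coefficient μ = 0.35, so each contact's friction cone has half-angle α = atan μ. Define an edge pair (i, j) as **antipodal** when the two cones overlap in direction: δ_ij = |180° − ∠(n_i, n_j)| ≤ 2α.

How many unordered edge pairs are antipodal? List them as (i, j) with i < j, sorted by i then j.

count = 6; pairs: (0,3), (1,4), (1,5), (2,5), (2,6), (2,7)

α = atan 0.35 = 19.29°;  2α = 38.58°
n_0 = (+0.9499, +0.3127)
n_1 = (+0.0928, +0.9957)
n_2 = (-0.6970, +0.7171)
n_3 = (-0.9709, -0.2394)
n_4 = (-0.3968, -0.9179)
n_5 = (+0.1743, -0.9847)
n_6 = (+0.6328, -0.7743)
n_7 = (+0.8889, -0.4581)
  (0,1): δ = 113.54°  ·
  (0,2): δ = 64.03°  ·
  (0,3): δ = 4.37°  ✓
  (0,4): δ = 48.40°  ·
  (0,5): δ = 81.82°  ·
  (0,6): δ = 111.04°  ·
  (0,7): δ = 134.51°  ·
  (1,2): δ = 130.49°  ·
  (1,3): δ = 70.83°  ·
  (1,4): δ = 18.05°  ✓
  (1,5): δ = 15.36°  ✓
  (1,6): δ = 44.58°  ·
  (1,7): δ = 68.06°  ·
  (2,3): δ = 120.34°  ·
  (2,4): δ = 67.56°  ·
  (2,5): δ = 34.15°  ✓
  (2,6): δ = 4.93°  ✓
  (2,7): δ = 18.55°  ✓
  (3,4): δ = 127.23°  ·
  (3,5): δ = 93.81°  ·
  (3,6): δ = 64.59°  ·
  (3,7): δ = 41.11°  ·
  (4,5): δ = 146.59°  ·
  (4,6): δ = 117.37°  ·
  (4,7): δ = 93.89°  ·
  (5,6): δ = 150.78°  ·
  (5,7): δ = 127.30°  ·
  (6,7): δ = 156.52°  ·
antipodal pairs: 6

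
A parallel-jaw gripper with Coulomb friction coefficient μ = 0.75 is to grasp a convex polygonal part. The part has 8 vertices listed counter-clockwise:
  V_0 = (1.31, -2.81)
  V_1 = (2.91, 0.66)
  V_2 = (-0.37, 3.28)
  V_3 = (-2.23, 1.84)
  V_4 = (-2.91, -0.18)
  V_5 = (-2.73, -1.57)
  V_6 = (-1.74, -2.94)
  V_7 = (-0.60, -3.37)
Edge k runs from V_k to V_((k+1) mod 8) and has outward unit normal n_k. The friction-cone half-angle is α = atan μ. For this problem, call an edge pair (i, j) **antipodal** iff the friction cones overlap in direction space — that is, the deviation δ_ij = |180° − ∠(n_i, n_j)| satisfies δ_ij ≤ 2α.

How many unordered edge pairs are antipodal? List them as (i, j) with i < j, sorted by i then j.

α = atan 0.75 = 36.87°;  2α = 73.74°
n_0 = (+0.9081, -0.4187)
n_1 = (+0.6241, +0.7813)
n_2 = (-0.6122, +0.7907)
n_3 = (-0.9477, +0.3190)
n_4 = (-0.9917, -0.1284)
n_5 = (-0.8105, -0.5857)
n_6 = (-0.3529, -0.9357)
n_7 = (+0.2814, -0.9596)
  (0,1): δ = 103.86°  ·
  (0,2): δ = 27.50°  ✓
  (0,3): δ = 6.15°  ✓
  (0,4): δ = 32.13°  ✓
  (0,5): δ = 60.61°  ✓
  (0,6): δ = 94.09°  ·
  (0,7): δ = 131.10°  ·
  (1,2): δ = 103.64°  ·
  (1,3): δ = 69.99°  ✓
  (1,4): δ = 44.00°  ✓
  (1,5): δ = 15.53°  ✓
  (1,6): δ = 17.95°  ✓
  (1,7): δ = 54.96°  ✓
  (2,3): δ = 146.35°  ·
  (2,4): δ = 120.37°  ·
  (2,5): δ = 91.89°  ·
  (2,6): δ = 58.41°  ✓
  (2,7): δ = 21.41°  ✓
  (3,4): δ = 154.02°  ·
  (3,5): δ = 125.54°  ·
  (3,6): δ = 92.06°  ·
  (3,7): δ = 55.05°  ✓
  (4,5): δ = 151.53°  ·
  (4,6): δ = 118.04°  ·
  (4,7): δ = 81.04°  ·
  (5,6): δ = 146.52°  ·
  (5,7): δ = 109.51°  ·
  (6,7): δ = 142.99°  ·
antipodal pairs: 12

count = 12; pairs: (0,2), (0,3), (0,4), (0,5), (1,3), (1,4), (1,5), (1,6), (1,7), (2,6), (2,7), (3,7)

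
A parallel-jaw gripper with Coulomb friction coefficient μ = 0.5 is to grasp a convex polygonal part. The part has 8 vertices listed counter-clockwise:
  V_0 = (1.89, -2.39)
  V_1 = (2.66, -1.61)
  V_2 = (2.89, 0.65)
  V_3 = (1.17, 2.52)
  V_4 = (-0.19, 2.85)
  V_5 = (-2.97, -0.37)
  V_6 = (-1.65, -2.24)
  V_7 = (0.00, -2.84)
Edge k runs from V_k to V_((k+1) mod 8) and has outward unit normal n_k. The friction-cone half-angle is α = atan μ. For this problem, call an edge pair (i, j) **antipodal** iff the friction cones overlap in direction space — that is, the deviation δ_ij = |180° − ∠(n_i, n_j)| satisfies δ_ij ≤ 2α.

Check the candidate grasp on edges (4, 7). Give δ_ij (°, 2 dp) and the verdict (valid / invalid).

δ = 35.80°, valid

α = atan 0.5 = 26.57°;  2α = 53.13°
edge 4: e_4 = (-2.78, -3.22);  n_4 = (-0.7569, +0.6535)
edge 7: e_7 = (+1.89, +0.45);  n_7 = (+0.2316, -0.9728)
∠(n_4, n_7) = 144.20°
δ = |180° − 144.20°| = 35.80°
35.80° ≤ 2α = 53.13°  →  valid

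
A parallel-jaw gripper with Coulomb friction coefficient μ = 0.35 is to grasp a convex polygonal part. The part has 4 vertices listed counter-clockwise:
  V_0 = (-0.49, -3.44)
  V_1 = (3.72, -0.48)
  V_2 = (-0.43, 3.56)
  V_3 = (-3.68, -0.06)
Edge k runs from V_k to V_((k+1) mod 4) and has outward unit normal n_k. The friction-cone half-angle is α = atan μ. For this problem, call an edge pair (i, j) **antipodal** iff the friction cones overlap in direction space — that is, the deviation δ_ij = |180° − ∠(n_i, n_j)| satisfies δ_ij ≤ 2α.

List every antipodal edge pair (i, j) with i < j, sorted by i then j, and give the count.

count = 2; pairs: (0,2), (1,3)

α = atan 0.35 = 19.29°;  2α = 38.58°
n_0 = (+0.5752, -0.8180)
n_1 = (+0.6975, +0.7165)
n_2 = (-0.7441, +0.6681)
n_3 = (-0.7273, -0.6864)
  (0,1): δ = 79.34°  ·
  (0,2): δ = 12.97°  ✓
  (0,3): δ = 98.23°  ·
  (1,2): δ = 87.69°  ·
  (1,3): δ = 2.43°  ✓
  (2,3): δ = 94.74°  ·
antipodal pairs: 2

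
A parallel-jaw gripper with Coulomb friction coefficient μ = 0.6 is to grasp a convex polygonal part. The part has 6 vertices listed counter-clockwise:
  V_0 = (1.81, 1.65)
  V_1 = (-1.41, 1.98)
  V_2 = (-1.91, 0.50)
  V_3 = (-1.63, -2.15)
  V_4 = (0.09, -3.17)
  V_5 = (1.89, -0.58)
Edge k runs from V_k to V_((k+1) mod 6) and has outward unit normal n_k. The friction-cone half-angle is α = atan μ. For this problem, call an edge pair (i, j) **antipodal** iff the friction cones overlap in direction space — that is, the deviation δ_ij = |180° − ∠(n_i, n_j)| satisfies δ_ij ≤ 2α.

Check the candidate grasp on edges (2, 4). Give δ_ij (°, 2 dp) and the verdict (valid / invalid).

α = atan 0.6 = 30.96°;  2α = 61.93°
edge 2: e_2 = (+0.28, -2.65);  n_2 = (-0.9945, -0.1051)
edge 4: e_4 = (+1.80, +2.59);  n_4 = (+0.8212, -0.5707)
∠(n_2, n_4) = 139.17°
δ = |180° − 139.17°| = 40.83°
40.83° ≤ 2α = 61.93°  →  valid

δ = 40.83°, valid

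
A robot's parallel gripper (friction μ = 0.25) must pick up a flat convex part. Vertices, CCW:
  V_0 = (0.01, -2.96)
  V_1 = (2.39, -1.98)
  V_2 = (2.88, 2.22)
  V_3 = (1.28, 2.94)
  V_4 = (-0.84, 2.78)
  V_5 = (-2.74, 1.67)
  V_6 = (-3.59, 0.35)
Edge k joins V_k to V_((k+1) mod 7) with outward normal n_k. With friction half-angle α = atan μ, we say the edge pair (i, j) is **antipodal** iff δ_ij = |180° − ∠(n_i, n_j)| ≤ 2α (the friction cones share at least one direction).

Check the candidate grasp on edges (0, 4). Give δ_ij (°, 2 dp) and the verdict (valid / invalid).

α = atan 0.25 = 14.04°;  2α = 28.07°
edge 0: e_0 = (+2.38, +0.98);  n_0 = (+0.3807, -0.9247)
edge 4: e_4 = (-1.90, -1.11);  n_4 = (-0.5044, +0.8634)
∠(n_0, n_4) = 172.09°
δ = |180° − 172.09°| = 7.91°
7.91° ≤ 2α = 28.07°  →  valid

δ = 7.91°, valid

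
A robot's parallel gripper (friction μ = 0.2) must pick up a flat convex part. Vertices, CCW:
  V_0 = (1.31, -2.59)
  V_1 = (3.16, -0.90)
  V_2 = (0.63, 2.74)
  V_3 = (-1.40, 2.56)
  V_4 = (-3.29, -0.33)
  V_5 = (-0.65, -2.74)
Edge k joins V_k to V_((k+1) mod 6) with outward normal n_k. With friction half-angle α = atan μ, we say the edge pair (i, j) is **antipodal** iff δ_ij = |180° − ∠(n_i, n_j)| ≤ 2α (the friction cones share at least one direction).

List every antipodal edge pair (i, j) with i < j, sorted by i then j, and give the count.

α = atan 0.2 = 11.31°;  2α = 22.62°
n_0 = (+0.6745, -0.7383)
n_1 = (+0.8211, +0.5707)
n_2 = (-0.0883, +0.9961)
n_3 = (-0.8369, +0.5473)
n_4 = (-0.6742, -0.7385)
n_5 = (+0.0763, -0.9971)
  (0,1): δ = 97.61°  ·
  (0,2): δ = 37.34°  ·
  (0,3): δ = 14.40°  ✓
  (0,4): δ = 95.20°  ·
  (0,5): δ = 141.96°  ·
  (1,2): δ = 119.73°  ·
  (1,3): δ = 67.99°  ·
  (1,4): δ = 12.81°  ✓
  (1,5): δ = 59.57°  ·
  (2,3): δ = 128.25°  ·
  (2,4): δ = 47.46°  ·
  (2,5): δ = 0.69°  ✓
  (3,4): δ = 99.21°  ·
  (3,5): δ = 52.44°  ·
  (4,5): δ = 133.23°  ·
antipodal pairs: 3

count = 3; pairs: (0,3), (1,4), (2,5)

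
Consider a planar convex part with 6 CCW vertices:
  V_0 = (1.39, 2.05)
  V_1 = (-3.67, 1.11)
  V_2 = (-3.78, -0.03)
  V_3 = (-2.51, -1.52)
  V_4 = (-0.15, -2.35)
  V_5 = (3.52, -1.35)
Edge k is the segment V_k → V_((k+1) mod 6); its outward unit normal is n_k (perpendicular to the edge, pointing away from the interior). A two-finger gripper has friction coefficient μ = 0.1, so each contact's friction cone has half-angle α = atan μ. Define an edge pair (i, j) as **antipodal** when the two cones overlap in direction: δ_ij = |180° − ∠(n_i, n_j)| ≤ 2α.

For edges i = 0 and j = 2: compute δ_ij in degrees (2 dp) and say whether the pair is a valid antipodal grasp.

α = atan 0.1 = 5.71°;  2α = 11.42°
edge 0: e_0 = (-5.06, -0.94);  n_0 = (-0.1826, +0.9832)
edge 2: e_2 = (+1.27, -1.49);  n_2 = (-0.7611, -0.6487)
∠(n_0, n_2) = 119.92°
δ = |180° − 119.92°| = 60.08°
60.08° > 2α = 11.42°  →  invalid

δ = 60.08°, invalid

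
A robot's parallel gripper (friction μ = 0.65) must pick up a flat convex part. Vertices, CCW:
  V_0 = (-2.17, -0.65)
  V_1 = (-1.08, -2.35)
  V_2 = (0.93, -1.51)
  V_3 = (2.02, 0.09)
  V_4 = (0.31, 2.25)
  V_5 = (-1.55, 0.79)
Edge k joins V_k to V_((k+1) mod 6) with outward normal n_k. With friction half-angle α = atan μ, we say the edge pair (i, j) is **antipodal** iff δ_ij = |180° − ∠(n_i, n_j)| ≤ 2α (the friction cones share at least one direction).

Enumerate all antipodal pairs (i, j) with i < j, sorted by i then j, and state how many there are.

count = 6; pairs: (0,3), (1,4), (1,5), (2,4), (2,5), (3,5)

α = atan 0.65 = 33.02°;  2α = 66.05°
n_0 = (-0.8418, -0.5398)
n_1 = (+0.3856, -0.9227)
n_2 = (+0.8264, -0.5630)
n_3 = (+0.7840, +0.6207)
n_4 = (-0.6174, +0.7866)
n_5 = (-0.9185, +0.3955)
  (0,1): δ = 99.99°  ·
  (0,2): δ = 66.93°  ·
  (0,3): δ = 5.70°  ✓
  (0,4): δ = 95.46°  ·
  (0,5): δ = 124.04°  ·
  (1,2): δ = 146.95°  ·
  (1,3): δ = 74.31°  ·
  (1,4): δ = 15.45°  ✓
  (1,5): δ = 44.02°  ✓
  (2,3): δ = 107.37°  ·
  (2,4): δ = 17.61°  ✓
  (2,5): δ = 10.97°  ✓
  (3,4): δ = 90.24°  ·
  (3,5): δ = 61.66°  ✓
  (4,5): δ = 151.42°  ·
antipodal pairs: 6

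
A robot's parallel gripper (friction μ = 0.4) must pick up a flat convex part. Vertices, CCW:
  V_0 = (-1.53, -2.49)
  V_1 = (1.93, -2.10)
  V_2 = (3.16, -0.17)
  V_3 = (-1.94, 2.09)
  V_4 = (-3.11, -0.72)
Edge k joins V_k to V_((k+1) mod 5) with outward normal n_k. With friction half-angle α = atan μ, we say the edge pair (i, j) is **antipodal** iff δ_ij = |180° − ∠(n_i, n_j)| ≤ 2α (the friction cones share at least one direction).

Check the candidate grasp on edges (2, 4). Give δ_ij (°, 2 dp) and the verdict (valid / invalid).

α = atan 0.4 = 21.80°;  2α = 43.60°
edge 2: e_2 = (-5.10, +2.26);  n_2 = (+0.4051, +0.9143)
edge 4: e_4 = (+1.58, -1.77);  n_4 = (-0.7460, -0.6659)
∠(n_2, n_4) = 155.65°
δ = |180° − 155.65°| = 24.35°
24.35° ≤ 2α = 43.60°  →  valid

δ = 24.35°, valid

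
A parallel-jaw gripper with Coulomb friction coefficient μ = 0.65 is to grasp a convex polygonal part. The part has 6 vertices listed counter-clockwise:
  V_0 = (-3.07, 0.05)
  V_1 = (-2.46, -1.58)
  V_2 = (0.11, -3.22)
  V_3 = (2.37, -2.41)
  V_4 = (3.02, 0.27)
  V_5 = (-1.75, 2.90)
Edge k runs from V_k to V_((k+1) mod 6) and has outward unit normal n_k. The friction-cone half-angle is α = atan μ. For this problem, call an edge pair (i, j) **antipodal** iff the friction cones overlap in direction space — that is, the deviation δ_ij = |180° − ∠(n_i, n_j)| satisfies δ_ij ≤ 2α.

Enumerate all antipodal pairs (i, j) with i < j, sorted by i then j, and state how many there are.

count = 6; pairs: (0,3), (0,4), (1,4), (2,4), (2,5), (3,5)

α = atan 0.65 = 33.02°;  2α = 66.05°
n_0 = (-0.9366, -0.3505)
n_1 = (-0.5379, -0.8430)
n_2 = (+0.3374, -0.9414)
n_3 = (+0.9718, -0.2357)
n_4 = (+0.4828, +0.8757)
n_5 = (-0.9074, +0.4203)
  (0,1): δ = 143.06°  ·
  (0,2): δ = 90.80°  ·
  (0,3): δ = 34.15°  ✓
  (0,4): δ = 40.61°  ✓
  (0,5): δ = 134.63°  ·
  (1,2): δ = 127.74°  ·
  (1,3): δ = 71.09°  ·
  (1,4): δ = 3.67°  ✓
  (1,5): δ = 97.69°  ·
  (2,3): δ = 123.35°  ·
  (2,4): δ = 48.59°  ✓
  (2,5): δ = 45.43°  ✓
  (3,4): δ = 105.24°  ·
  (3,5): δ = 11.22°  ✓
  (4,5): δ = 85.98°  ·
antipodal pairs: 6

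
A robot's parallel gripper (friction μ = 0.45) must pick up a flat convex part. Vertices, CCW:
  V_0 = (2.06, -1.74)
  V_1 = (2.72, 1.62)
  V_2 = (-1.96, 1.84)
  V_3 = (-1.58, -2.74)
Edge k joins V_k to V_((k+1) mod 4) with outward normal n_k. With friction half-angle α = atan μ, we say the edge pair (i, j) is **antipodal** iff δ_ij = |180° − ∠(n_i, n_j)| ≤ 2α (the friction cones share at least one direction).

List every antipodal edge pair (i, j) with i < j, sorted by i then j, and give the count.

count = 2; pairs: (0,2), (1,3)

α = atan 0.45 = 24.23°;  2α = 48.46°
n_0 = (+0.9812, -0.1927)
n_1 = (+0.0470, +0.9989)
n_2 = (-0.9966, -0.0827)
n_3 = (+0.2649, -0.9643)
  (0,1): δ = 81.58°  ·
  (0,2): δ = 15.86°  ✓
  (0,3): δ = 116.47°  ·
  (1,2): δ = 82.57°  ·
  (1,3): δ = 18.05°  ✓
  (2,3): δ = 79.38°  ·
antipodal pairs: 2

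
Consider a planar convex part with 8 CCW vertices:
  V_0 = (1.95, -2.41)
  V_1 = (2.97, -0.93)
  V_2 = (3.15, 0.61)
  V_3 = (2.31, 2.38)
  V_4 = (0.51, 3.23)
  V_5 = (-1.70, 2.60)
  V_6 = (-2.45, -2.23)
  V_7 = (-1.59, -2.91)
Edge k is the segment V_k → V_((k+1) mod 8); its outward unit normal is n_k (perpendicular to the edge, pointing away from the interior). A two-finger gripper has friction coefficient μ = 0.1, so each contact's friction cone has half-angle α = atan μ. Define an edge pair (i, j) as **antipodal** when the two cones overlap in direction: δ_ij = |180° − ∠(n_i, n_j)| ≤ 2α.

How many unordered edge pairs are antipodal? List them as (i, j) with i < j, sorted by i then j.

α = atan 0.1 = 5.71°;  2α = 11.42°
n_0 = (+0.8234, -0.5675)
n_1 = (+0.9932, -0.1161)
n_2 = (+0.9034, +0.4287)
n_3 = (+0.4270, +0.9042)
n_4 = (-0.2741, +0.9617)
n_5 = (-0.9882, +0.1534)
n_6 = (-0.6202, -0.7844)
n_7 = (+0.1399, -0.9902)
  (0,1): δ = 152.09°  ·
  (0,2): δ = 120.04°  ·
  (0,3): δ = 80.70°  ·
  (0,4): δ = 39.51°  ·
  (0,5): δ = 25.75°  ·
  (0,6): δ = 86.24°  ·
  (0,7): δ = 132.61°  ·
  (1,2): δ = 147.95°  ·
  (1,3): δ = 108.61°  ·
  (1,4): δ = 67.42°  ·
  (1,5): δ = 2.16°  ✓
  (1,6): δ = 58.33°  ·
  (1,7): δ = 104.71°  ·
  (2,3): δ = 140.67°  ·
  (2,4): δ = 99.48°  ·
  (2,5): δ = 34.21°  ·
  (2,6): δ = 26.28°  ·
  (2,7): δ = 72.65°  ·
  (3,4): δ = 138.81°  ·
  (3,5): δ = 73.55°  ·
  (3,6): δ = 13.06°  ·
  (3,7): δ = 33.32°  ·
  (4,5): δ = 114.74°  ·
  (4,6): δ = 54.24°  ·
  (4,7): δ = 7.87°  ✓
  (5,6): δ = 119.51°  ·
  (5,7): δ = 73.13°  ·
  (6,7): δ = 133.63°  ·
antipodal pairs: 2

count = 2; pairs: (1,5), (4,7)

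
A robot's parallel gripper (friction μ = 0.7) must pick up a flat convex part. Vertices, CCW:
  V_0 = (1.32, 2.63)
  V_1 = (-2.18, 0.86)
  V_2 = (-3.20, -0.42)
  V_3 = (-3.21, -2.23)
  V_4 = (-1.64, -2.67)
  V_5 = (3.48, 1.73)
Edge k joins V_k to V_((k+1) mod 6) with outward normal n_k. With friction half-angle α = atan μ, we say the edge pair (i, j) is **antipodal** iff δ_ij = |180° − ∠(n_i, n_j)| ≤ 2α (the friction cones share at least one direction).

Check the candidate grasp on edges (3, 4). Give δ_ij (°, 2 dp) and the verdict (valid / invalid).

δ = 123.67°, invalid

α = atan 0.7 = 34.99°;  2α = 69.98°
edge 3: e_3 = (+1.57, -0.44);  n_3 = (-0.2699, -0.9629)
edge 4: e_4 = (+5.12, +4.40);  n_4 = (+0.6518, -0.7584)
∠(n_3, n_4) = 56.33°
δ = |180° − 56.33°| = 123.67°
123.67° > 2α = 69.98°  →  invalid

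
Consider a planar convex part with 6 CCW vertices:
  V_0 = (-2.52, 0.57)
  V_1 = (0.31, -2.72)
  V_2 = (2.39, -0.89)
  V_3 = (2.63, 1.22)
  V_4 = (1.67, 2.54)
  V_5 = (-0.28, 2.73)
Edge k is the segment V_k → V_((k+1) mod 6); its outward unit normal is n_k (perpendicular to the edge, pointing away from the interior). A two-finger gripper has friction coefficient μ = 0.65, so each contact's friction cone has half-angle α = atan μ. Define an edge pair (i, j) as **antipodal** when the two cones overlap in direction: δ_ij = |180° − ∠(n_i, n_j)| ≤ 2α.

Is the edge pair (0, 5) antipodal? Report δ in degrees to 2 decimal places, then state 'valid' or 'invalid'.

δ = 93.26°, invalid

α = atan 0.65 = 33.02°;  2α = 66.05°
edge 0: e_0 = (+2.83, -3.29);  n_0 = (-0.7581, -0.6521)
edge 5: e_5 = (-2.24, -2.16);  n_5 = (-0.6941, +0.7198)
∠(n_0, n_5) = 86.74°
δ = |180° − 86.74°| = 93.26°
93.26° > 2α = 66.05°  →  invalid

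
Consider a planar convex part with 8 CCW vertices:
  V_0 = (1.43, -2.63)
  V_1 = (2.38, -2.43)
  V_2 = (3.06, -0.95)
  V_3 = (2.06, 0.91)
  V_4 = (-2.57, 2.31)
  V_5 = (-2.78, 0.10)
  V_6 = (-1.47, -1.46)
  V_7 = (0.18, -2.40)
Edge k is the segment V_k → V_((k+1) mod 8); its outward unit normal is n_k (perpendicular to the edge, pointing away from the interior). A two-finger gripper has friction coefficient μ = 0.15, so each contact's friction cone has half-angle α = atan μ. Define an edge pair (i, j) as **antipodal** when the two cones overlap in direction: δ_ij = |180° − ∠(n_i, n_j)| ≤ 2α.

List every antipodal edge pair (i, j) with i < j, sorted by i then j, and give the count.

count = 3; pairs: (2,5), (3,6), (3,7)

α = atan 0.15 = 8.53°;  2α = 17.06°
n_0 = (+0.2060, -0.9785)
n_1 = (+0.9087, -0.4175)
n_2 = (+0.8808, +0.4735)
n_3 = (+0.2894, +0.9572)
n_4 = (-0.9955, +0.0946)
n_5 = (-0.7658, -0.6431)
n_6 = (-0.4950, -0.8689)
n_7 = (-0.1810, -0.9835)
  (0,1): δ = 126.57°  ·
  (0,2): δ = 73.62°  ·
  (0,3): δ = 28.71°  ·
  (0,4): δ = 72.68°  ·
  (0,5): δ = 118.13°  ·
  (0,6): δ = 138.44°  ·
  (0,7): δ = 157.69°  ·
  (1,2): δ = 127.06°  ·
  (1,3): δ = 82.15°  ·
  (1,4): δ = 19.25°  ·
  (1,5): δ = 64.70°  ·
  (1,6): δ = 85.01°  ·
  (1,7): δ = 104.25°  ·
  (2,3): δ = 135.09°  ·
  (2,4): δ = 33.69°  ·
  (2,5): δ = 11.76°  ✓
  (2,6): δ = 32.07°  ·
  (2,7): δ = 51.31°  ·
  (3,4): δ = 78.60°  ·
  (3,5): δ = 33.15°  ·
  (3,6): δ = 12.85°  ✓
  (3,7): δ = 6.40°  ✓
  (4,5): δ = 134.55°  ·
  (4,6): δ = 114.24°  ·
  (4,7): δ = 95.00°  ·
  (5,6): δ = 159.69°  ·
  (5,7): δ = 140.45°  ·
  (6,7): δ = 160.76°  ·
antipodal pairs: 3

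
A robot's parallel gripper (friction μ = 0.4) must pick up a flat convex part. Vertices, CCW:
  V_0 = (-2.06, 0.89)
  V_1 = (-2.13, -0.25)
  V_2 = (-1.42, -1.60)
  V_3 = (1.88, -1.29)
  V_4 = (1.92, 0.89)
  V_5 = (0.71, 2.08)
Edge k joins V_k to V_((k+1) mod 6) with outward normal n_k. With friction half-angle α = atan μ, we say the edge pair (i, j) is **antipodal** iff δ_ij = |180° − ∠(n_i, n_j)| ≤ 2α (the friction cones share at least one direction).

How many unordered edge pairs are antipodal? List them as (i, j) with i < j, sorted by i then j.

α = atan 0.4 = 21.80°;  2α = 43.60°
n_0 = (-0.9981, +0.0613)
n_1 = (-0.8851, -0.4655)
n_2 = (+0.0935, -0.9956)
n_3 = (+0.9998, -0.0183)
n_4 = (+0.7012, +0.7130)
n_5 = (-0.3947, +0.9188)
  (0,1): δ = 148.75°  ·
  (0,2): δ = 81.12°  ·
  (0,3): δ = 2.46°  ✓
  (0,4): δ = 48.99°  ·
  (0,5): δ = 116.76°  ·
  (1,2): δ = 112.37°  ·
  (1,3): δ = 28.79°  ✓
  (1,4): δ = 17.74°  ✓
  (1,5): δ = 85.51°  ·
  (2,3): δ = 96.42°  ·
  (2,4): δ = 49.89°  ·
  (2,5): δ = 17.88°  ✓
  (3,4): δ = 133.47°  ·
  (3,5): δ = 65.70°  ·
  (4,5): δ = 112.23°  ·
antipodal pairs: 4

count = 4; pairs: (0,3), (1,3), (1,4), (2,5)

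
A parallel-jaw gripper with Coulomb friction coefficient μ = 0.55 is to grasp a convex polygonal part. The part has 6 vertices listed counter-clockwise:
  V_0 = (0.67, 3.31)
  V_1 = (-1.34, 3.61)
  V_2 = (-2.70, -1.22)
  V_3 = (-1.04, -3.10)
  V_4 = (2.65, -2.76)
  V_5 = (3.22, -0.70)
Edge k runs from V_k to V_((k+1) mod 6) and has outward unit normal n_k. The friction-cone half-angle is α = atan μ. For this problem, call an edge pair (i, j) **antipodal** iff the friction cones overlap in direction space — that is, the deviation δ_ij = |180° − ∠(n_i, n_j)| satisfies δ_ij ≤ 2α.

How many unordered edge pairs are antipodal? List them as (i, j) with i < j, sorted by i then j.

count = 6; pairs: (0,2), (0,3), (1,4), (1,5), (2,4), (2,5)

α = atan 0.55 = 28.81°;  2α = 57.62°
n_0 = (+0.1476, +0.9890)
n_1 = (-0.9626, +0.2710)
n_2 = (-0.7496, -0.6619)
n_3 = (+0.0918, -0.9958)
n_4 = (+0.9638, -0.2667)
n_5 = (+0.8438, +0.5366)
  (0,1): δ = 97.24°  ·
  (0,2): δ = 40.07°  ✓
  (0,3): δ = 13.75°  ✓
  (0,4): δ = 83.02°  ·
  (0,5): δ = 130.94°  ·
  (1,2): δ = 122.83°  ·
  (1,3): δ = 69.01°  ·
  (1,4): δ = 0.26°  ✓
  (1,5): δ = 48.18°  ✓
  (2,3): δ = 126.18°  ·
  (2,4): δ = 56.91°  ✓
  (2,5): δ = 8.99°  ✓
  (3,4): δ = 110.73°  ·
  (3,5): δ = 62.81°  ·
  (4,5): δ = 132.08°  ·
antipodal pairs: 6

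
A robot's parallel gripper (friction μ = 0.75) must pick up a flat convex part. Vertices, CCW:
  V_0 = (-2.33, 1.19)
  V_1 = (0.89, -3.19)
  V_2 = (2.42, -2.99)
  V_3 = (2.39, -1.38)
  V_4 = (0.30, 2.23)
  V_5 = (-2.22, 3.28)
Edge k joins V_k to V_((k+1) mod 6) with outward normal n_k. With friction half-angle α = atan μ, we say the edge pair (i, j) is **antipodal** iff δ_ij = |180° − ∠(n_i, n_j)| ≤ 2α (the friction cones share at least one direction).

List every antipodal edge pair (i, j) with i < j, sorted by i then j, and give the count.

α = atan 0.75 = 36.87°;  2α = 73.74°
n_0 = (-0.8057, -0.5923)
n_1 = (+0.1296, -0.9916)
n_2 = (+0.9998, +0.0186)
n_3 = (+0.8654, +0.5010)
n_4 = (+0.3846, +0.9231)
n_5 = (-0.9986, +0.0526)
  (0,1): δ = 118.87°  ·
  (0,2): δ = 35.25°  ✓
  (0,3): δ = 6.25°  ✓
  (0,4): δ = 31.06°  ✓
  (0,5): δ = 140.67°  ·
  (1,2): δ = 96.38°  ·
  (1,3): δ = 67.38°  ✓
  (1,4): δ = 30.07°  ✓
  (1,5): δ = 79.54°  ·
  (2,3): δ = 151.00°  ·
  (2,4): δ = 113.69°  ·
  (2,5): δ = 4.08°  ✓
  (3,4): δ = 142.69°  ·
  (3,5): δ = 33.08°  ✓
  (4,5): δ = 70.39°  ✓
antipodal pairs: 8

count = 8; pairs: (0,2), (0,3), (0,4), (1,3), (1,4), (2,5), (3,5), (4,5)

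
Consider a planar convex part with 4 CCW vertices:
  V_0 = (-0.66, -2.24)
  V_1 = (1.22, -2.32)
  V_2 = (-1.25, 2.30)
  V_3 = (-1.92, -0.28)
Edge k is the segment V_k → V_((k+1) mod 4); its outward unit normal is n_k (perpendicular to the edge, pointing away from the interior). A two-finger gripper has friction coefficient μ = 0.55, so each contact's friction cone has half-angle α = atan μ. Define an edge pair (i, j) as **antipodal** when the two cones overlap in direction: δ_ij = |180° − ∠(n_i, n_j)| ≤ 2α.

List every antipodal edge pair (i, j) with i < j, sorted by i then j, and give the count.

count = 2; pairs: (1,2), (1,3)

α = atan 0.55 = 28.81°;  2α = 57.62°
n_0 = (-0.0425, -0.9991)
n_1 = (+0.8819, +0.4715)
n_2 = (-0.9679, +0.2514)
n_3 = (-0.8412, -0.5408)
  (0,1): δ = 59.43°  ·
  (0,2): δ = 77.88°  ·
  (0,3): δ = 125.17°  ·
  (1,2): δ = 42.69°  ✓
  (1,3): δ = 4.60°  ✓
  (2,3): δ = 132.71°  ·
antipodal pairs: 2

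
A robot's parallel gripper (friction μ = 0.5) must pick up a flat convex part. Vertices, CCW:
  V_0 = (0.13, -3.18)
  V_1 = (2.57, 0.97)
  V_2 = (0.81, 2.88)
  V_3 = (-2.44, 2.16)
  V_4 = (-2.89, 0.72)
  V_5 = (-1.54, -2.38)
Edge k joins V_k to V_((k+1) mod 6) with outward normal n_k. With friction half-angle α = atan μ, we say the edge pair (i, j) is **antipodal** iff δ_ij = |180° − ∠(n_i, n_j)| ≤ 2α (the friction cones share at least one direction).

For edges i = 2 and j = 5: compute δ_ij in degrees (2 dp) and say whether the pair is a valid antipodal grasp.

δ = 38.09°, valid

α = atan 0.5 = 26.57°;  2α = 53.13°
edge 2: e_2 = (-3.25, -0.72);  n_2 = (-0.2163, +0.9763)
edge 5: e_5 = (+1.67, -0.80);  n_5 = (-0.4320, -0.9019)
∠(n_2, n_5) = 141.91°
δ = |180° − 141.91°| = 38.09°
38.09° ≤ 2α = 53.13°  →  valid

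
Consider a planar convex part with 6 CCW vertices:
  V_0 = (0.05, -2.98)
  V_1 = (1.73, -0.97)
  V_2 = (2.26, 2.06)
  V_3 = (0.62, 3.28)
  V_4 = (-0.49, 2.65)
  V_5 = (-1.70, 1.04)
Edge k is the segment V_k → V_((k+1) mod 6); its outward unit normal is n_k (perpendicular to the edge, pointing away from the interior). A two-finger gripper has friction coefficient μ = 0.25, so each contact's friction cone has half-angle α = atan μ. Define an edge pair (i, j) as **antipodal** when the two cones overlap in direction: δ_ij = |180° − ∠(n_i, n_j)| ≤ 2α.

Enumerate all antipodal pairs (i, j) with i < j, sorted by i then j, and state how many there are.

α = atan 0.25 = 14.04°;  2α = 28.07°
n_0 = (+0.7673, -0.6413)
n_1 = (+0.9850, -0.1723)
n_2 = (+0.5969, +0.8023)
n_3 = (-0.4936, +0.8697)
n_4 = (-0.7994, +0.6008)
n_5 = (-0.9169, -0.3991)
  (0,1): δ = 150.03°  ·
  (0,2): δ = 86.76°  ·
  (0,3): δ = 20.53°  ✓
  (0,4): δ = 2.96°  ✓
  (0,5): δ = 63.41°  ·
  (1,2): δ = 116.72°  ·
  (1,3): δ = 50.50°  ·
  (1,4): δ = 27.01°  ✓
  (1,5): δ = 33.45°  ·
  (2,3): δ = 113.78°  ·
  (2,4): δ = 90.28°  ·
  (2,5): δ = 29.83°  ·
  (3,4): δ = 156.50°  ·
  (3,5): δ = 96.05°  ·
  (4,5): δ = 119.55°  ·
antipodal pairs: 3

count = 3; pairs: (0,3), (0,4), (1,4)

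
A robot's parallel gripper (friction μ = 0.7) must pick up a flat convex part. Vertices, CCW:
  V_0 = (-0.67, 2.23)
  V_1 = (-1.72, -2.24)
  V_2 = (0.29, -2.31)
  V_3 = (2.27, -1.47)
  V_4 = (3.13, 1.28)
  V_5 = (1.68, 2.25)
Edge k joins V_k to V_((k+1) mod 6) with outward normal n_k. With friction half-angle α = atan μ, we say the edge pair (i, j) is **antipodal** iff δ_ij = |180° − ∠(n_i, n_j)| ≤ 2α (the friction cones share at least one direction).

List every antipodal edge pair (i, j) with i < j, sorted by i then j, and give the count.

count = 7; pairs: (0,2), (0,3), (0,4), (1,4), (1,5), (2,4), (2,5)

α = atan 0.7 = 34.99°;  2α = 69.98°
n_0 = (-0.9735, +0.2287)
n_1 = (-0.0348, -0.9994)
n_2 = (+0.3905, -0.9206)
n_3 = (+0.9544, -0.2985)
n_4 = (+0.5560, +0.8312)
n_5 = (-0.0085, +1.0000)
  (0,1): δ = 78.78°  ·
  (0,2): δ = 53.79°  ✓
  (0,3): δ = 4.15°  ✓
  (0,4): δ = 69.44°  ✓
  (0,5): δ = 103.71°  ·
  (1,2): δ = 155.02°  ·
  (1,3): δ = 105.37°  ·
  (1,4): δ = 31.79°  ✓
  (1,5): δ = 2.48°  ✓
  (2,3): δ = 130.35°  ·
  (2,4): δ = 56.77°  ✓
  (2,5): δ = 22.50°  ✓
  (3,4): δ = 106.42°  ·
  (3,5): δ = 72.15°  ·
  (4,5): δ = 145.73°  ·
antipodal pairs: 7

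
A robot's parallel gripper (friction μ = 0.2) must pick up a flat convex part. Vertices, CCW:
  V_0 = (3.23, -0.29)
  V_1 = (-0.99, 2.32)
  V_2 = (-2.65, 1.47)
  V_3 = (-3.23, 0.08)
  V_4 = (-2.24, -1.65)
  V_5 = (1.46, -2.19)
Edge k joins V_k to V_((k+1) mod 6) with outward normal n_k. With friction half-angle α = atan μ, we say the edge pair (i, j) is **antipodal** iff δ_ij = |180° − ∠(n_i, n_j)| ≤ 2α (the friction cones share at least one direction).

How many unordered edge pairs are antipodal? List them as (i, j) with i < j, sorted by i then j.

count = 2; pairs: (1,5), (2,5)

α = atan 0.2 = 11.31°;  2α = 22.62°
n_0 = (+0.5260, +0.8505)
n_1 = (-0.4558, +0.8901)
n_2 = (-0.9229, +0.3851)
n_3 = (-0.8679, -0.4967)
n_4 = (-0.1444, -0.9895)
n_5 = (+0.7317, -0.6816)
  (0,1): δ = 121.15°  ·
  (0,2): δ = 80.91°  ·
  (0,3): δ = 28.48°  ·
  (0,4): δ = 23.43°  ·
  (0,5): δ = 78.76°  ·
  (1,2): δ = 139.76°  ·
  (1,3): δ = 87.33°  ·
  (1,4): δ = 35.42°  ·
  (1,5): δ = 19.91°  ✓
  (2,3): δ = 127.57°  ·
  (2,4): δ = 75.65°  ·
  (2,5): δ = 20.32°  ✓
  (3,4): δ = 128.08°  ·
  (3,5): δ = 72.75°  ·
  (4,5): δ = 124.67°  ·
antipodal pairs: 2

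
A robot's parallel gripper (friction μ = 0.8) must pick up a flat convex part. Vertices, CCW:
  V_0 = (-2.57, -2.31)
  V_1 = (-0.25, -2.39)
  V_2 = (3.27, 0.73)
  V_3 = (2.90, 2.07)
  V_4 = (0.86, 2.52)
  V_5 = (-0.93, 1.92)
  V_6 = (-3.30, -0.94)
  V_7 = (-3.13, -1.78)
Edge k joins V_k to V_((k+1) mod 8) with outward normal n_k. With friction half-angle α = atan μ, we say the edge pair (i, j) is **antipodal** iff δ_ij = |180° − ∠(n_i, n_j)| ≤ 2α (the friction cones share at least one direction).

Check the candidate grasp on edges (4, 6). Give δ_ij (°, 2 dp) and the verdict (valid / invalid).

α = atan 0.8 = 38.66°;  2α = 77.32°
edge 4: e_4 = (-1.79, -0.60);  n_4 = (-0.3178, +0.9482)
edge 6: e_6 = (+0.17, -0.84);  n_6 = (-0.9801, -0.1984)
∠(n_4, n_6) = 82.91°
δ = |180° − 82.91°| = 97.09°
97.09° > 2α = 77.32°  →  invalid

δ = 97.09°, invalid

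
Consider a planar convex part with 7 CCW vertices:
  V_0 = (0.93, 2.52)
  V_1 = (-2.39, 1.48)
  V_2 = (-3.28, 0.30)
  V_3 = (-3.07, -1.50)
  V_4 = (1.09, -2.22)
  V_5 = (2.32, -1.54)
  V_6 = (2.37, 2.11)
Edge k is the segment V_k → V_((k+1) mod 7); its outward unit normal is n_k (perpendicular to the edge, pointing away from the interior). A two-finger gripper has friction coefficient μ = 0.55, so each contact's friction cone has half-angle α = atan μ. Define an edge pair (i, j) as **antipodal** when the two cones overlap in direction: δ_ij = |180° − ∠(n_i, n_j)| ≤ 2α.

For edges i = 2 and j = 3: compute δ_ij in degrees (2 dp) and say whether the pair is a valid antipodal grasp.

δ = 106.47°, invalid

α = atan 0.55 = 28.81°;  2α = 57.62°
edge 2: e_2 = (+0.21, -1.80);  n_2 = (-0.9933, -0.1159)
edge 3: e_3 = (+4.16, -0.72);  n_3 = (-0.1705, -0.9854)
∠(n_2, n_3) = 73.53°
δ = |180° − 73.53°| = 106.47°
106.47° > 2α = 57.62°  →  invalid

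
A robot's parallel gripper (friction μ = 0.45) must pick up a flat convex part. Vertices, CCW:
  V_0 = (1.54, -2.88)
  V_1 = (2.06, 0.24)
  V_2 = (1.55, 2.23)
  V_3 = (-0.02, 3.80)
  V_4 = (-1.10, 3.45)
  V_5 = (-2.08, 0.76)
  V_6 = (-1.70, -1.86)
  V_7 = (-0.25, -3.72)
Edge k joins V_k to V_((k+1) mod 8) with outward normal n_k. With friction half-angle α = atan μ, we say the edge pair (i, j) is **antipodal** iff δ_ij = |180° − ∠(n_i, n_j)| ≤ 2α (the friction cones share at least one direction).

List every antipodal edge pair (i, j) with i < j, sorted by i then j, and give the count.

α = atan 0.45 = 24.23°;  2α = 48.46°
n_0 = (+0.9864, -0.1644)
n_1 = (+0.9687, +0.2483)
n_2 = (+0.7071, +0.7071)
n_3 = (-0.3083, +0.9513)
n_4 = (-0.9396, +0.3423)
n_5 = (-0.9896, -0.1435)
n_6 = (-0.7887, -0.6148)
n_7 = (+0.4248, -0.9053)
  (0,1): δ = 156.16°  ·
  (0,2): δ = 125.54°  ·
  (0,3): δ = 62.58°  ·
  (0,4): δ = 10.55°  ✓
  (0,5): δ = 17.71°  ✓
  (0,6): δ = 47.40°  ✓
  (0,7): δ = 124.60°  ·
  (1,2): δ = 149.37°  ·
  (1,3): δ = 86.42°  ·
  (1,4): δ = 34.39°  ✓
  (1,5): δ = 6.12°  ✓
  (1,6): δ = 23.56°  ✓
  (1,7): δ = 100.76°  ·
  (2,3): δ = 117.04°  ·
  (2,4): δ = 65.02°  ·
  (2,5): δ = 36.75°  ✓
  (2,6): δ = 7.06°  ✓
  (2,7): δ = 70.14°  ·
  (3,4): δ = 127.97°  ·
  (3,5): δ = 99.70°  ·
  (3,6): δ = 70.02°  ·
  (3,7): δ = 7.18°  ✓
  (4,5): δ = 151.73°  ·
  (4,6): δ = 122.04°  ·
  (4,7): δ = 44.84°  ✓
  (5,6): δ = 150.31°  ·
  (5,7): δ = 73.11°  ·
  (6,7): δ = 102.80°  ·
antipodal pairs: 10

count = 10; pairs: (0,4), (0,5), (0,6), (1,4), (1,5), (1,6), (2,5), (2,6), (3,7), (4,7)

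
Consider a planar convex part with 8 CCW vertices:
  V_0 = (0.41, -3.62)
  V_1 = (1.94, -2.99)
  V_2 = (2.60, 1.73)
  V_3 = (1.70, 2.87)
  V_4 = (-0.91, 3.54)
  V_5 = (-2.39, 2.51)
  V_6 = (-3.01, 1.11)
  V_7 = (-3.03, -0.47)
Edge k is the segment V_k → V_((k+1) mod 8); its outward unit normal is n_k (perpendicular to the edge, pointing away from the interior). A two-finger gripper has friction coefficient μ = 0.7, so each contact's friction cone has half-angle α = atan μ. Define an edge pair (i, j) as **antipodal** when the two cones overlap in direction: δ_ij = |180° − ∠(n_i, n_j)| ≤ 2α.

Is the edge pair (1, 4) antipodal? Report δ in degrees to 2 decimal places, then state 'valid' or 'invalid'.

δ = 47.20°, valid

α = atan 0.7 = 34.99°;  2α = 69.98°
edge 1: e_1 = (+0.66, +4.72);  n_1 = (+0.9904, -0.1385)
edge 4: e_4 = (-1.48, -1.03);  n_4 = (-0.5712, +0.8208)
∠(n_1, n_4) = 132.80°
δ = |180° − 132.80°| = 47.20°
47.20° ≤ 2α = 69.98°  →  valid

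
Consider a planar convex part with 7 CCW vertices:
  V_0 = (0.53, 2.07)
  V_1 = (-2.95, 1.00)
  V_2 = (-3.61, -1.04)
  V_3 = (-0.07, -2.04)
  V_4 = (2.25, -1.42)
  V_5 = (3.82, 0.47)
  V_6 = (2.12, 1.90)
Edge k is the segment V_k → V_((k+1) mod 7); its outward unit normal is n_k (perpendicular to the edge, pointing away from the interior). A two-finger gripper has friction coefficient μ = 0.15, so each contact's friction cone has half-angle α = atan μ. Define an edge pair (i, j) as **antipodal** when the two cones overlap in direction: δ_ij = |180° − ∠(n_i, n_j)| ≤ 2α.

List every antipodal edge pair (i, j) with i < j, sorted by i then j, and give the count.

count = 2; pairs: (0,3), (2,6)

α = atan 0.15 = 8.53°;  2α = 17.06°
n_0 = (-0.2939, +0.9558)
n_1 = (-0.9514, +0.3078)
n_2 = (-0.2718, -0.9623)
n_3 = (+0.2582, -0.9661)
n_4 = (+0.7692, -0.6390)
n_5 = (+0.6437, +0.7653)
n_6 = (+0.1063, +0.9943)
  (0,1): δ = 125.02°  ·
  (0,2): δ = 32.87°  ·
  (0,3): δ = 2.13°  ✓
  (0,4): δ = 33.19°  ·
  (0,5): δ = 122.84°  ·
  (0,6): δ = 156.81°  ·
  (1,2): δ = 87.85°  ·
  (1,3): δ = 57.11°  ·
  (1,4): δ = 21.79°  ·
  (1,5): δ = 67.86°  ·
  (1,6): δ = 101.83°  ·
  (2,3): δ = 149.26°  ·
  (2,4): δ = 113.94°  ·
  (2,5): δ = 24.30°  ·
  (2,6): δ = 9.67°  ✓
  (3,4): δ = 144.68°  ·
  (3,5): δ = 55.03°  ·
  (3,6): δ = 21.06°  ·
  (4,5): δ = 90.35°  ·
  (4,6): δ = 56.39°  ·
  (5,6): δ = 146.03°  ·
antipodal pairs: 2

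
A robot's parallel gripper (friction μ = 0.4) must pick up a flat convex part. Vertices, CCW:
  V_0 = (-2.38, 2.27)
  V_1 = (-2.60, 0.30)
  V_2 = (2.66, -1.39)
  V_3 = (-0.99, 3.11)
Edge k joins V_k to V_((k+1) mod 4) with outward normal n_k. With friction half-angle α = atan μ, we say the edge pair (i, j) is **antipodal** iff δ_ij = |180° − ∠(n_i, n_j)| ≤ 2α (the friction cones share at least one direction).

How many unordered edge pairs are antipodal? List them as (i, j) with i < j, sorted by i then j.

α = atan 0.4 = 21.80°;  2α = 43.60°
n_0 = (-0.9938, +0.1110)
n_1 = (-0.3059, -0.9521)
n_2 = (+0.7766, +0.6299)
n_3 = (-0.5172, +0.8559)
  (0,1): δ = 101.44°  ·
  (0,2): δ = 45.42°  ·
  (0,3): δ = 127.52°  ·
  (1,2): δ = 33.14°  ✓
  (1,3): δ = 48.96°  ·
  (2,3): δ = 97.90°  ·
antipodal pairs: 1

count = 1; pairs: (1,2)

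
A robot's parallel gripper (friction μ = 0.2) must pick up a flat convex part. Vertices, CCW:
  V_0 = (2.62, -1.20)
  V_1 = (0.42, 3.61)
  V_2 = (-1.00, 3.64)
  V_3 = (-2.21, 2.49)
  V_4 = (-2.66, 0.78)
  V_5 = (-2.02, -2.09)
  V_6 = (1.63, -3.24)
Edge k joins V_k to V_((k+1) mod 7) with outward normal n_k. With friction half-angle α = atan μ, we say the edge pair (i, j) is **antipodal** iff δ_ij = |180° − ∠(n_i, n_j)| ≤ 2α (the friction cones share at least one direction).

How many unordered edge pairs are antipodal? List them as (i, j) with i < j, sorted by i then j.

α = atan 0.2 = 11.31°;  2α = 22.62°
n_0 = (+0.9094, +0.4159)
n_1 = (+0.0211, +0.9998)
n_2 = (-0.6889, +0.7248)
n_3 = (-0.9671, +0.2545)
n_4 = (-0.9760, -0.2177)
n_5 = (-0.3005, -0.9538)
n_6 = (+0.8997, -0.4366)
  (0,1): δ = 115.79°  ·
  (0,2): δ = 71.03°  ·
  (0,3): δ = 39.32°  ·
  (0,4): δ = 12.01°  ✓
  (0,5): δ = 47.93°  ·
  (0,6): δ = 129.53°  ·
  (1,2): δ = 135.25°  ·
  (1,3): δ = 103.53°  ·
  (1,4): δ = 76.22°  ·
  (1,5): δ = 16.28°  ✓
  (1,6): δ = 65.32°  ·
  (2,3): δ = 148.29°  ·
  (2,4): δ = 120.97°  ·
  (2,5): δ = 61.03°  ·
  (2,6): δ = 20.57°  ✓
  (3,4): δ = 152.69°  ·
  (3,5): δ = 92.74°  ·
  (3,6): δ = 11.14°  ✓
  (4,5): δ = 120.06°  ·
  (4,6): δ = 38.46°  ·
  (5,6): δ = 98.40°  ·
antipodal pairs: 4

count = 4; pairs: (0,4), (1,5), (2,6), (3,6)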